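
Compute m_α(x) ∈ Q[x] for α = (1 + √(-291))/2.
m_α(x) = x^2 - x + 73

From 2α - 1 = √(-291), squaring gives (2α - 1)^2 = -291, i.e. 4α^2 - 4α + 1 = -291, so α^2 - α + (1 + 291)/4 = 0. Since -291 ≡ 1 (mod 4), (1 + 291)/4 = 73 ∈ Z. The polynomial x^2 - x + 73 has discriminant 1 - 4·(73) = -291, which is not a perfect square in Q (d = -291 is squarefree and ≠ 1), so x^2 - x + 73 is irreducible over Q. It is the minimal polynomial of α.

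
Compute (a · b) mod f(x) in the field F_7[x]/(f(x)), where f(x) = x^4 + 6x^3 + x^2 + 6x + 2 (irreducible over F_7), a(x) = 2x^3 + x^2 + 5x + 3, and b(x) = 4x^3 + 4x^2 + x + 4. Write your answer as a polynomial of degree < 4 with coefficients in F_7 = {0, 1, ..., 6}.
a · b ≡ 4x^3 + x^2 + 6 (mod f(x))

Multiply in F_7[x]: a(x)·b(x) = (2x^3 + x^2 + 5x + 3)·(4x^3 + 4x^2 + x + 4) = x^6 + 5x^5 + 5x^4 + 6x^3 + 2x + 5. This has degree ≥ 4, so divide by f(x) over F_7: x^6 + 5x^5 + 5x^4 + 6x^3 + 2x + 5 = (x^2 + 6x + 3)·(x^4 + 6x^3 + x^2 + 6x + 2) + (4x^3 + x^2 + 6). Hence a·b ≡ 4x^3 + x^2 + 6 (mod f). (F_7[x]/(f) is a field with 7^4 = 2401 elements since f is irreducible of degree 4.)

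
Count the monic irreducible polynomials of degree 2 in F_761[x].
There are 289180 monic irreducible polynomials of degree 2 over F_761

Each element of F_{761^2} that lies in no proper subfield is a root of exactly one monic irreducible of degree 2 over F_761, and each such polynomial has 2 distinct roots in F_{761^2}. By Möbius inversion the count is N_761(2) = (1/2) Σ_{d|2} μ(2/d) · 761^d = (1/2)(μ(2)·761^1 + μ(1)·761^2) = 578360/2 = 289180.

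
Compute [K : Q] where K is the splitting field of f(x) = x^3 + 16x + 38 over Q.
[K : Q] = 6

By the rational root test, any rational root of the monic integer polynomial f(x) = x^3 + 16x + 38 must be an integer dividing the constant term 38, i.e. one of ±{1, 2, 19, 38}. Evaluating: f(1) = 55, f(-1) = 21, f(2) = 78, f(-2) = -2, f(19) = 7201, f(-19) = -7125, f(38) = 55518, f(-38) = -55442; none is 0, so f has no rational root and is therefore irreducible over Q (a cubic with no linear factor over a field is irreducible). For an irreducible cubic, the Galois group is A_3 or S_3 according as the discriminant disc(f) = -4a^3 - 27b^2 = -4·(16)^3 - 27·(38)^2 = -55372 is or is not a square in Q. Here disc(f) = -55372 is not a perfect square in Q, so the Galois group of f over Q is not contained in A_3 and must be all of S_3. The splitting field has degree |S_3| = 6 over Q, so [K : Q] = 6.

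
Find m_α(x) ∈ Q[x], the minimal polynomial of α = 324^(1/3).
m_α(x) = x^3 - 324

α satisfies α^3 = 324, so x^3 - 324 annihilates α. By the rational root test, a rational root p/q (in lowest terms) of x^3 - 324 would satisfy p^3 = 324 q^3, forcing q = 1 and p^3 = 324; but 324 is not a perfect cube, contradiction. A monic cubic over Q with no rational root is irreducible (any nontrivial factorization would include a linear factor). Hence x^3 - 324 is the minimal polynomial of α, and in particular [Q(α):Q] = 3.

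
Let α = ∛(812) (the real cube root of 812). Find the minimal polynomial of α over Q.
m_α(x) = x^3 - 812

α satisfies α^3 = 812, so x^3 - 812 annihilates α. By the rational root test, a rational root p/q (in lowest terms) of x^3 - 812 would satisfy p^3 = 812 q^3, forcing q = 1 and p^3 = 812; but 812 is not a perfect cube, contradiction. A monic cubic over Q with no rational root is irreducible (any nontrivial factorization would include a linear factor). Hence x^3 - 812 is the minimal polynomial of α, and in particular [Q(α):Q] = 3.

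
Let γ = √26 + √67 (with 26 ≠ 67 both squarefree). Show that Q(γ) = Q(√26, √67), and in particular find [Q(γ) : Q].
[Q(γ) : Q] = 4 (equivalently, Q(γ) = Q(√26, √67))

Obviously Q(γ) ⊆ Q(√26, √67), and [Q(√26, √67):Q] = 4 (since 26, 67 are distinct squarefree integers > 1 with 1742 not a perfect square). To show equality we compute the minimal polynomial of γ. From γ = √26 + √67: γ^2 = 26 + 2√(1742) + 67 = 93 + 2√(1742), so γ^2 - 93 = 2√(1742); squaring, (γ^2 - 93)^2 = 4·1742, i.e. γ^4 - 186γ^2 + 8649 - 6968 = 0, i.e. γ^4 - 186γ^2 + 1681 = 0. So γ is a root of x^4 - 186x^2 + 1681. This polynomial is irreducible over Q: it has no rational root (each ±√26 ± √67 is irrational), and any factorization into two quadratics over Q would force √(1742) ∈ Q (pairing opposite roots) or √26, √67 ∈ Q (other pairings), all impossible. Hence [Q(γ):Q] = 4 = [Q(√26, √67):Q], so Q(γ) = Q(√26, √67).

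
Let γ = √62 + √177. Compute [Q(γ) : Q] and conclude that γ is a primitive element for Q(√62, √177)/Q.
[Q(γ) : Q] = 4 (equivalently, Q(γ) = Q(√62, √177))

Obviously Q(γ) ⊆ Q(√62, √177), and [Q(√62, √177):Q] = 4 (since 62, 177 are distinct squarefree integers > 1 with 10974 not a perfect square). To show equality we compute the minimal polynomial of γ. From γ = √62 + √177: γ^2 = 62 + 2√(10974) + 177 = 239 + 2√(10974), so γ^2 - 239 = 2√(10974); squaring, (γ^2 - 239)^2 = 4·10974, i.e. γ^4 - 478γ^2 + 57121 - 43896 = 0, i.e. γ^4 - 478γ^2 + 13225 = 0. So γ is a root of x^4 - 478x^2 + 13225. This polynomial is irreducible over Q: it has no rational root (each ±√62 ± √177 is irrational), and any factorization into two quadratics over Q would force √(10974) ∈ Q (pairing opposite roots) or √62, √177 ∈ Q (other pairings), all impossible. Hence [Q(γ):Q] = 4 = [Q(√62, √177):Q], so Q(γ) = Q(√62, √177).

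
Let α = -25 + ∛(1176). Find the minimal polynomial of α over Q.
m_α(x) = x^3 + 75x^2 + 1875x + 14449

Set β = α + 25 = ∛(1176), so β^3 = 1176. Then (α + 25)^3 - 1176 = 0, i.e. α is a root of g(x) = (x + 25)^3 - 1176 = x^3 + 75x^2 + 1875x + 14449. Since g(x) = h(x + 25) where h(x) = x^3 - 1176, and h is irreducible over Q (because 1176 is not a perfect cube, so h has no rational root, and a monic cubic with no rational root is irreducible), g is also irreducible (irreducibility is preserved under the substitution x → x + 25). Hence m_α(x) = x^3 + 75x^2 + 1875x + 14449.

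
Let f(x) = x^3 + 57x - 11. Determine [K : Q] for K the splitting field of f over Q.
[K : Q] = 6

By the rational root test, any rational root of the monic integer polynomial f(x) = x^3 + 57x - 11 must be an integer dividing the constant term -11, i.e. one of ±{1, 11}. Evaluating: f(1) = 47, f(-1) = -69, f(11) = 1947, f(-11) = -1969; none is 0, so f has no rational root and is therefore irreducible over Q (a cubic with no linear factor over a field is irreducible). For an irreducible cubic, the Galois group is A_3 or S_3 according as the discriminant disc(f) = -4a^3 - 27b^2 = -4·(57)^3 - 27·(-11)^2 = -744039 is or is not a square in Q. Here disc(f) = -744039 is not a perfect square in Q, so the Galois group of f over Q is not contained in A_3 and must be all of S_3. The splitting field has degree |S_3| = 6 over Q, so [K : Q] = 6.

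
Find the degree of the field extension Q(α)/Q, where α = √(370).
[Q(α):Q] = 2

[Q(α):Q] equals the degree of the minimal polynomial of α. Here α^2 = 370 and x^2 - 370 is irreducible (d = 370 is squarefree, ≠ 1, hence not a square), so deg(m_α) = 2. Thus [Q(α):Q] = 2.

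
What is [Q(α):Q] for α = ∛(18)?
[Q(α):Q] = 3

The minimal polynomial of α is x^3 - 18, irreducible over Q since 18 is not a perfect cube (so x^3 - 18 has no rational root). Hence [Q(α):Q] = deg(m_α) = 3.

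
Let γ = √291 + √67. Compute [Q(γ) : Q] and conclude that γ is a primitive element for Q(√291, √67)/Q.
[Q(γ) : Q] = 4 (equivalently, Q(γ) = Q(√291, √67))

Obviously Q(γ) ⊆ Q(√291, √67), and [Q(√291, √67):Q] = 4 (since 291, 67 are distinct squarefree integers > 1 with 19497 not a perfect square). To show equality we compute the minimal polynomial of γ. From γ = √291 + √67: γ^2 = 291 + 2√(19497) + 67 = 358 + 2√(19497), so γ^2 - 358 = 2√(19497); squaring, (γ^2 - 358)^2 = 4·19497, i.e. γ^4 - 716γ^2 + 128164 - 77988 = 0, i.e. γ^4 - 716γ^2 + 50176 = 0. So γ is a root of x^4 - 716x^2 + 50176. This polynomial is irreducible over Q: it has no rational root (each ±√291 ± √67 is irrational), and any factorization into two quadratics over Q would force √(19497) ∈ Q (pairing opposite roots) or √291, √67 ∈ Q (other pairings), all impossible. Hence [Q(γ):Q] = 4 = [Q(√291, √67):Q], so Q(γ) = Q(√291, √67).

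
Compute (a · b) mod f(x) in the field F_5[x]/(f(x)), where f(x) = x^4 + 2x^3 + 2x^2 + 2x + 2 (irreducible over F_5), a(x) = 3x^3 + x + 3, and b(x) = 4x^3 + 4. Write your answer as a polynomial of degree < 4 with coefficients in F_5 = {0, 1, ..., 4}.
a · b ≡ 2x^3 + 3x^2 + x + 1 (mod f(x))

Multiply in F_5[x]: a(x)·b(x) = (3x^3 + x + 3)·(4x^3 + 4) = 2x^6 + 4x^4 + 4x^3 + 4x + 2. This has degree ≥ 4, so divide by f(x) over F_5: 2x^6 + 4x^4 + 4x^3 + 4x + 2 = (2x^2 + x + 3)·(x^4 + 2x^3 + 2x^2 + 2x + 2) + (2x^3 + 3x^2 + x + 1). Hence a·b ≡ 2x^3 + 3x^2 + x + 1 (mod f). (F_5[x]/(f) is a field with 5^4 = 625 elements since f is irreducible of degree 4.)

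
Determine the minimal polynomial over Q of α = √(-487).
m_α(x) = x^2 + 487

α satisfies α^2 + 487 = 0, so x^2 + 487 annihilates α. Since d = -487 is squarefree and ≠ 1, it is not a perfect square in Q, so x^2 + 487 has no rational root and is therefore irreducible over Q (a degree-2 polynomial over a field is irreducible iff it has no root). Hence m_α(x) = x^2 + 487.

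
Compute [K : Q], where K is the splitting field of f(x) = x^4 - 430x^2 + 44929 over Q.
[K : Q] = 4

Solving the quadratic in x^2: x^2 = (430 ± √(430^2 - 4·44929))/2 = (430 ± √5184)/2 = (430 ± 72)/2, giving x^2 = 251 or x^2 = 179. So f(x) = (x^2 - 251)(x^2 - 179) and the roots of f are ±√251, ±√179. Hence the splitting field is K = Q(√251, √179). Since 251 and 179 are distinct squarefree integers > 1, their product 44929 is not a perfect square, so √179 ∉ Q(√251). By the tower law [K:Q] = [Q(√251,√179):Q(√251)] · [Q(√251):Q] = 2 · 2 = 4.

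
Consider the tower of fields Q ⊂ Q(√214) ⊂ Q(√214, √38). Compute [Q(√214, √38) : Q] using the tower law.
[Q(√214, √38) : Q] = 4

[Q(√214):Q] = 2 (min poly x^2 - 214, irreducible since 214 is squarefree > 1). For the top step, suppose √38 ∈ Q(√214), say √38 = c + d√214 with c, d ∈ Q. Squaring: 38 = c^2 + 214d^2 + 2cd√214. Since √214 ∉ Q this forces 2cd = 0. If d = 0 then √38 = c ∈ Q, contradicting 38 squarefree > 1. If c = 0 then 38 = 214d^2, so 214·38 = (214d)^2 is a perfect square in Q — but 214·38 = 8132 is not a perfect square (since 214 and 38 are distinct squarefree integers). Contradiction. Hence √38 ∉ Q(√214), so x^2 - 38 stays irreducible over Q(√214) and [Q(√214, √38) : Q(√214)] = 2. By the tower law, [Q(√214, √38) : Q] = 2 · 2 = 4.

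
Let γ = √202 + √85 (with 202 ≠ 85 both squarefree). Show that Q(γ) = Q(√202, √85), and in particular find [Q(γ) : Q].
[Q(γ) : Q] = 4 (equivalently, Q(γ) = Q(√202, √85))

Obviously Q(γ) ⊆ Q(√202, √85), and [Q(√202, √85):Q] = 4 (since 202, 85 are distinct squarefree integers > 1 with 17170 not a perfect square). To show equality we compute the minimal polynomial of γ. From γ = √202 + √85: γ^2 = 202 + 2√(17170) + 85 = 287 + 2√(17170), so γ^2 - 287 = 2√(17170); squaring, (γ^2 - 287)^2 = 4·17170, i.e. γ^4 - 574γ^2 + 82369 - 68680 = 0, i.e. γ^4 - 574γ^2 + 13689 = 0. So γ is a root of x^4 - 574x^2 + 13689. This polynomial is irreducible over Q: it has no rational root (each ±√202 ± √85 is irrational), and any factorization into two quadratics over Q would force √(17170) ∈ Q (pairing opposite roots) or √202, √85 ∈ Q (other pairings), all impossible. Hence [Q(γ):Q] = 4 = [Q(√202, √85):Q], so Q(γ) = Q(√202, √85).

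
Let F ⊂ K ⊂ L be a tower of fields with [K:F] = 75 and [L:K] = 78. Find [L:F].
[L:F] = 5850

The tower law says that for any tower of field extensions F ⊂ K ⊂ L with finite degrees, [L:F] = [L:K] · [K:F]. Here this gives [L:F] = 78 · 75 = 5850.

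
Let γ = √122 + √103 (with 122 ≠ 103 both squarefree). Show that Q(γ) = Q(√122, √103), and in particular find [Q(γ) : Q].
[Q(γ) : Q] = 4 (equivalently, Q(γ) = Q(√122, √103))

Obviously Q(γ) ⊆ Q(√122, √103), and [Q(√122, √103):Q] = 4 (since 122, 103 are distinct squarefree integers > 1 with 12566 not a perfect square). To show equality we compute the minimal polynomial of γ. From γ = √122 + √103: γ^2 = 122 + 2√(12566) + 103 = 225 + 2√(12566), so γ^2 - 225 = 2√(12566); squaring, (γ^2 - 225)^2 = 4·12566, i.e. γ^4 - 450γ^2 + 50625 - 50264 = 0, i.e. γ^4 - 450γ^2 + 361 = 0. So γ is a root of x^4 - 450x^2 + 361. This polynomial is irreducible over Q: it has no rational root (each ±√122 ± √103 is irrational), and any factorization into two quadratics over Q would force √(12566) ∈ Q (pairing opposite roots) or √122, √103 ∈ Q (other pairings), all impossible. Hence [Q(γ):Q] = 4 = [Q(√122, √103):Q], so Q(γ) = Q(√122, √103).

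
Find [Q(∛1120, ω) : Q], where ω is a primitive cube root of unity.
[Q(∛1120, ω) : Q] = 6

[Q(∛1120):Q] = 3 (min poly x^3 - 1120, irreducible since 1120 is not a perfect cube). [Q(ω):Q] = 2 (min poly x^2 + x + 1). Since Q(∛1120) ⊂ R and ω ∉ R, we have ω ∉ Q(∛1120), so x^2 + x + 1 remains irreducible over Q(∛1120) and [Q(∛1120, ω) : Q(∛1120)] = 2. By the tower law, [Q(∛1120, ω) : Q] = 3 · 2 = 6. (In fact Q(∛1120, ω) is the splitting field of x^3 - 1120 over Q.)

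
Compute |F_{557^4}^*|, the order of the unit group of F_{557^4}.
|F_{557^4}^*| = 96254442000

F_{557^4} has 557^4 = 96254442001 elements; its multiplicative group consists of all nonzero elements, so |F_{557^4}^*| = 96254442001 - 1 = 96254442000. (It is cyclic since any finite subgroup of the multiplicative group of a field is cyclic.)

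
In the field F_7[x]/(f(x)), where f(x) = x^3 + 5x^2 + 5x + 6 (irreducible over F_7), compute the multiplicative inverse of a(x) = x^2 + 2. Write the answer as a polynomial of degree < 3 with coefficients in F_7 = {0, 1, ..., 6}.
a(x)^(-1) ≡ 4x^2 + 2x + 6 (mod f(x))

Since f is irreducible over F_7, F_7[x]/(f) is a field and a(x) ≠ 0 has an inverse. Apply the extended Euclidean algorithm to f(x) and a(x) in F_7[x]: f(x) = (x + 5)·a(x) + (3x + 3);  a(x) = (5x + 2)·(3x + 3) + (3). The last nonzero remainder is the constant 3 = gcd(f, a) in F_7. Back-substituting through the division chain expresses 3 = s(x)·a(x) + t(x)·f(x) with s(x) ≡ 5x^2 + 6x + 4 (mod f), so (5x^2 + 6x + 4)·a(x) ≡ 3 (mod f). Multiplying by 3^(-1) ≡ 5 in F_7 gives a(x)^(-1) ≡ 5·(5x^2 + 6x + 4) ≡ 4x^2 + 2x + 6 (mod f). Check: (x^2 + 2)·(4x^2 + 2x + 6) = 4x^4 + 2x^3 + 4x + 5 ≡ 1 (mod x^3 + 5x^2 + 5x + 6).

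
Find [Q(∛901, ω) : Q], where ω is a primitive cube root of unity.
[Q(∛901, ω) : Q] = 6

[Q(∛901):Q] = 3 (min poly x^3 - 901, irreducible since 901 is not a perfect cube). [Q(ω):Q] = 2 (min poly x^2 + x + 1). Since Q(∛901) ⊂ R and ω ∉ R, we have ω ∉ Q(∛901), so x^2 + x + 1 remains irreducible over Q(∛901) and [Q(∛901, ω) : Q(∛901)] = 2. By the tower law, [Q(∛901, ω) : Q] = 3 · 2 = 6. (In fact Q(∛901, ω) is the splitting field of x^3 - 901 over Q.)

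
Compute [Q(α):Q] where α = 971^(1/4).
[Q(α):Q] = 4

α is a root of x^4 - 971. By Eisenstein's criterion at the prime p = 971 (which divides the constant term 971 but p^2 = 942841 does not, since 971 is squarefree), x^4 - 971 is irreducible over Q. Hence [Q(α):Q] = 4.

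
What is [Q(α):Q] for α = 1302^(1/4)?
[Q(α):Q] = 4

α is a root of x^4 - 1302. By Eisenstein's criterion at the prime p = 2 (which divides the constant term 1302 but p^2 = 4 does not, since 1302 is squarefree), x^4 - 1302 is irreducible over Q. Hence [Q(α):Q] = 4.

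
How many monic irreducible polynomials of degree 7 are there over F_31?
There are 3930373440 monic irreducible polynomials of degree 7 over F_31

Each element of F_{31^7} that lies in no proper subfield is a root of exactly one monic irreducible of degree 7 over F_31, and each such polynomial has 7 distinct roots in F_{31^7}. By Möbius inversion the count is N_31(7) = (1/7) Σ_{d|7} μ(7/d) · 31^d = (1/7)(μ(7)·31^1 + μ(1)·31^7) = 27512614080/7 = 3930373440.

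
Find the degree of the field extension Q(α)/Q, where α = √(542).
[Q(α):Q] = 2

[Q(α):Q] equals the degree of the minimal polynomial of α. Here α^2 = 542 and x^2 - 542 is irreducible (d = 542 is squarefree, ≠ 1, hence not a square), so deg(m_α) = 2. Thus [Q(α):Q] = 2.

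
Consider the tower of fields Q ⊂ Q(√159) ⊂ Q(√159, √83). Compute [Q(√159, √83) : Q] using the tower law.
[Q(√159, √83) : Q] = 4

[Q(√159):Q] = 2 (min poly x^2 - 159, irreducible since 159 is squarefree > 1). For the top step, suppose √83 ∈ Q(√159), say √83 = c + d√159 with c, d ∈ Q. Squaring: 83 = c^2 + 159d^2 + 2cd√159. Since √159 ∉ Q this forces 2cd = 0. If d = 0 then √83 = c ∈ Q, contradicting 83 squarefree > 1. If c = 0 then 83 = 159d^2, so 159·83 = (159d)^2 is a perfect square in Q — but 159·83 = 13197 is not a perfect square (since 159 and 83 are distinct squarefree integers). Contradiction. Hence √83 ∉ Q(√159), so x^2 - 83 stays irreducible over Q(√159) and [Q(√159, √83) : Q(√159)] = 2. By the tower law, [Q(√159, √83) : Q] = 2 · 2 = 4.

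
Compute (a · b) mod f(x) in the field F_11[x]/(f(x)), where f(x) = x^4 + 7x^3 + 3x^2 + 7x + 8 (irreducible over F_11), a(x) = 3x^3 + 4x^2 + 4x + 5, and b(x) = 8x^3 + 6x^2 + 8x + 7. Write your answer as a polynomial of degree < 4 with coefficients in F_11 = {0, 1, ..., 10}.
a · b ≡ 9x^3 + 4x^2 + 3x + 7 (mod f(x))

Multiply in F_11[x]: a(x)·b(x) = (3x^3 + 4x^2 + 4x + 5)·(8x^3 + 6x^2 + 8x + 7) = 2x^6 + 6x^5 + 3x^4 + 7x^3 + 2x^2 + 2x + 2. This has degree ≥ 4, so divide by f(x) over F_11: 2x^6 + 6x^5 + 3x^4 + 7x^3 + 2x^2 + 2x + 2 = (2x^2 + 3x + 9)·(x^4 + 7x^3 + 3x^2 + 7x + 8) + (9x^3 + 4x^2 + 3x + 7). Hence a·b ≡ 9x^3 + 4x^2 + 3x + 7 (mod f). (F_11[x]/(f) is a field with 11^4 = 14641 elements since f is irreducible of degree 4.)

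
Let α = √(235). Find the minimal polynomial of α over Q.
m_α(x) = x^2 - 235

α satisfies α^2 - 235 = 0, so x^2 - 235 annihilates α. Since d = 235 is squarefree and ≠ 1, it is not a perfect square in Q, so x^2 - 235 has no rational root and is therefore irreducible over Q (a degree-2 polynomial over a field is irreducible iff it has no root). Hence m_α(x) = x^2 - 235.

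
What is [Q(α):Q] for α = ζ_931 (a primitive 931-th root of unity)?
[Q(α):Q] = 756

The minimal polynomial of ζ_931 over Q is the 931-th cyclotomic polynomial Φ_931(x), which is irreducible over Q and has degree φ(931) = 756. Hence [Q(α):Q] = φ(931) = 756.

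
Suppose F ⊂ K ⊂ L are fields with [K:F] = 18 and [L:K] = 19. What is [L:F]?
[L:F] = 342

The tower law says that for any tower of field extensions F ⊂ K ⊂ L with finite degrees, [L:F] = [L:K] · [K:F]. Here this gives [L:F] = 19 · 18 = 342.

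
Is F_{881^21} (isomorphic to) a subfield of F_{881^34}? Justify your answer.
No: F_{881^21} is not a subfield of F_{881^34}

F_{p^m} embeds in F_{p^n} iff m | n. Here 21 ∤ 34 (since 34 = 1·21 + 13 with remainder 13 ≠ 0), so F_{881^21} is not a subfield of F_{881^34}. Equivalently: if it were, the tower law would give 21 = [F_{881^21}:F_881] dividing [F_{881^34}:F_881] = 34, contradiction.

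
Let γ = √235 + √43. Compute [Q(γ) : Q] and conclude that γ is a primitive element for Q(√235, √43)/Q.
[Q(γ) : Q] = 4 (equivalently, Q(γ) = Q(√235, √43))

Obviously Q(γ) ⊆ Q(√235, √43), and [Q(√235, √43):Q] = 4 (since 235, 43 are distinct squarefree integers > 1 with 10105 not a perfect square). To show equality we compute the minimal polynomial of γ. From γ = √235 + √43: γ^2 = 235 + 2√(10105) + 43 = 278 + 2√(10105), so γ^2 - 278 = 2√(10105); squaring, (γ^2 - 278)^2 = 4·10105, i.e. γ^4 - 556γ^2 + 77284 - 40420 = 0, i.e. γ^4 - 556γ^2 + 36864 = 0. So γ is a root of x^4 - 556x^2 + 36864. This polynomial is irreducible over Q: it has no rational root (each ±√235 ± √43 is irrational), and any factorization into two quadratics over Q would force √(10105) ∈ Q (pairing opposite roots) or √235, √43 ∈ Q (other pairings), all impossible. Hence [Q(γ):Q] = 4 = [Q(√235, √43):Q], so Q(γ) = Q(√235, √43).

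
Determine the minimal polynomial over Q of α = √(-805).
m_α(x) = x^2 + 805

α satisfies α^2 + 805 = 0, so x^2 + 805 annihilates α. Since d = -805 is squarefree and ≠ 1, it is not a perfect square in Q, so x^2 + 805 has no rational root and is therefore irreducible over Q (a degree-2 polynomial over a field is irreducible iff it has no root). Hence m_α(x) = x^2 + 805.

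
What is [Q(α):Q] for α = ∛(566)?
[Q(α):Q] = 3

The minimal polynomial of α is x^3 - 566, irreducible over Q since 566 is not a perfect cube (so x^3 - 566 has no rational root). Hence [Q(α):Q] = deg(m_α) = 3.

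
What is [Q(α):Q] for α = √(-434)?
[Q(α):Q] = 2

[Q(α):Q] equals the degree of the minimal polynomial of α. Here α^2 = -434 and x^2 + 434 is irreducible (d = -434 is squarefree, ≠ 1, hence not a square), so deg(m_α) = 2. Thus [Q(α):Q] = 2.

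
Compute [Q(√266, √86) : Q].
[Q(√266, √86) : Q] = 4

[Q(√266):Q] = 2 (min poly x^2 - 266, irreducible since 266 is squarefree > 1). For the top step, suppose √86 ∈ Q(√266), say √86 = c + d√266 with c, d ∈ Q. Squaring: 86 = c^2 + 266d^2 + 2cd√266. Since √266 ∉ Q this forces 2cd = 0. If d = 0 then √86 = c ∈ Q, contradicting 86 squarefree > 1. If c = 0 then 86 = 266d^2, so 266·86 = (266d)^2 is a perfect square in Q — but 266·86 = 22876 is not a perfect square (since 266 and 86 are distinct squarefree integers). Contradiction. Hence √86 ∉ Q(√266), so x^2 - 86 stays irreducible over Q(√266) and [Q(√266, √86) : Q(√266)] = 2. By the tower law, [Q(√266, √86) : Q] = 2 · 2 = 4.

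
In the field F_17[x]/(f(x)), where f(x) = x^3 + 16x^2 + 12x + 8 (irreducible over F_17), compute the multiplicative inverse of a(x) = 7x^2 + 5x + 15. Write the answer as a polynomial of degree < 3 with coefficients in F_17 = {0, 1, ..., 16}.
a(x)^(-1) ≡ 15x^2 + 14x + 1 (mod f(x))

Since f is irreducible over F_17, F_17[x]/(f) is a field and a(x) ≠ 0 has an inverse. Apply the extended Euclidean algorithm to f(x) and a(x) in F_17[x]: f(x) = (5x + 6)·a(x) + (9x + 3);  a(x) = (14x + 11)·(9x + 3) + (16). The last nonzero remainder is the constant 16 = gcd(f, a) in F_17. Back-substituting through the division chain expresses 16 = s(x)·a(x) + t(x)·f(x) with s(x) ≡ 2x^2 + 3x + 16 (mod f), so (2x^2 + 3x + 16)·a(x) ≡ 16 (mod f). Multiplying by 16^(-1) ≡ 16 in F_17 gives a(x)^(-1) ≡ 16·(2x^2 + 3x + 16) ≡ 15x^2 + 14x + 1 (mod f). Check: (7x^2 + 5x + 15)·(15x^2 + 14x + 1) = 3x^4 + 3x^3 + 13x^2 + 11x + 15 ≡ 1 (mod x^3 + 16x^2 + 12x + 8).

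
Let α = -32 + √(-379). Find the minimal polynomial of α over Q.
m_α(x) = x^2 + 64x + 1403

From α + 32 = √(-379), squaring gives (α + 32)^2 = -379, i.e. α^2 + 64α + 1024 = -379, so α^2 + 64α + 1403 = 0. The discriminant of x^2 + 64x + 1403 is (64)^2 - 4·(1403) = 4096 - 5612 = -1516, and 4·(-379) is not a perfect square in Q since -379 is squarefree and ≠ 1. Hence x^2 + 64x + 1403 is irreducible over Q and is the minimal polynomial of α.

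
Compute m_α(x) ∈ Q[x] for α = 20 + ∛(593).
m_α(x) = x^3 - 60x^2 + 1200x - 8593

Set β = α - 20 = ∛(593), so β^3 = 593. Then (α - 20)^3 - 593 = 0, i.e. α is a root of g(x) = (x - 20)^3 - 593 = x^3 - 60x^2 + 1200x - 8593. Since g(x) = h(x - 20) where h(x) = x^3 - 593, and h is irreducible over Q (because 593 is not a perfect cube, so h has no rational root, and a monic cubic with no rational root is irreducible), g is also irreducible (irreducibility is preserved under the substitution x → x - 20). Hence m_α(x) = x^3 - 60x^2 + 1200x - 8593.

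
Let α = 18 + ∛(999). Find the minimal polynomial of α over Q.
m_α(x) = x^3 - 54x^2 + 972x - 6831

Set β = α - 18 = ∛(999), so β^3 = 999. Then (α - 18)^3 - 999 = 0, i.e. α is a root of g(x) = (x - 18)^3 - 999 = x^3 - 54x^2 + 972x - 6831. Since g(x) = h(x - 18) where h(x) = x^3 - 999, and h is irreducible over Q (because 999 is not a perfect cube, so h has no rational root, and a monic cubic with no rational root is irreducible), g is also irreducible (irreducibility is preserved under the substitution x → x - 18). Hence m_α(x) = x^3 - 54x^2 + 972x - 6831.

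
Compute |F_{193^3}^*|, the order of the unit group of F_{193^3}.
|F_{193^3}^*| = 7189056

F_{193^3} has 193^3 = 7189057 elements; its multiplicative group consists of all nonzero elements, so |F_{193^3}^*| = 7189057 - 1 = 7189056. (It is cyclic since any finite subgroup of the multiplicative group of a field is cyclic.)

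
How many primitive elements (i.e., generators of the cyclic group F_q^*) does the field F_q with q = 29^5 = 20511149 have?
There are φ(20511148) = 8790480 primitive elements

F_q^* is cyclic of order q - 1 = 20511148. A cyclic group of order m has exactly φ(m) generators. Here m = 20511148 = 2^2 · 7 · 732541, so the number of primitive elements is φ(20511148) = 8790480.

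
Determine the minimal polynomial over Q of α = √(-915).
m_α(x) = x^2 + 915

α satisfies α^2 + 915 = 0, so x^2 + 915 annihilates α. Since d = -915 is squarefree and ≠ 1, it is not a perfect square in Q, so x^2 + 915 has no rational root and is therefore irreducible over Q (a degree-2 polynomial over a field is irreducible iff it has no root). Hence m_α(x) = x^2 + 915.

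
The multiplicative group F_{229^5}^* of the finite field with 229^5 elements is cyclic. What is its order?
|F_{229^5}^*| = 629763392148

F_{229^5} has 229^5 = 629763392149 elements; its multiplicative group consists of all nonzero elements, so |F_{229^5}^*| = 629763392149 - 1 = 629763392148. (It is cyclic since any finite subgroup of the multiplicative group of a field is cyclic.)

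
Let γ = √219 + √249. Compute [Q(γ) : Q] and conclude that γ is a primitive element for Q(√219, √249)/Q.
[Q(γ) : Q] = 4 (equivalently, Q(γ) = Q(√219, √249))

Obviously Q(γ) ⊆ Q(√219, √249), and [Q(√219, √249):Q] = 4 (since 219, 249 are distinct squarefree integers > 1 with 54531 not a perfect square). To show equality we compute the minimal polynomial of γ. From γ = √219 + √249: γ^2 = 219 + 2√(54531) + 249 = 468 + 2√(54531), so γ^2 - 468 = 2√(54531); squaring, (γ^2 - 468)^2 = 4·54531, i.e. γ^4 - 936γ^2 + 219024 - 218124 = 0, i.e. γ^4 - 936γ^2 + 900 = 0. So γ is a root of x^4 - 936x^2 + 900. This polynomial is irreducible over Q: it has no rational root (each ±√219 ± √249 is irrational), and any factorization into two quadratics over Q would force √(54531) ∈ Q (pairing opposite roots) or √219, √249 ∈ Q (other pairings), all impossible. Hence [Q(γ):Q] = 4 = [Q(√219, √249):Q], so Q(γ) = Q(√219, √249).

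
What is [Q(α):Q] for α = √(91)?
[Q(α):Q] = 2

[Q(α):Q] equals the degree of the minimal polynomial of α. Here α^2 = 91 and x^2 - 91 is irreducible (d = 91 is squarefree, ≠ 1, hence not a square), so deg(m_α) = 2. Thus [Q(α):Q] = 2.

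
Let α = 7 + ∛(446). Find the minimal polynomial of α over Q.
m_α(x) = x^3 - 21x^2 + 147x - 789

Set β = α - 7 = ∛(446), so β^3 = 446. Then (α - 7)^3 - 446 = 0, i.e. α is a root of g(x) = (x - 7)^3 - 446 = x^3 - 21x^2 + 147x - 789. Since g(x) = h(x - 7) where h(x) = x^3 - 446, and h is irreducible over Q (because 446 is not a perfect cube, so h has no rational root, and a monic cubic with no rational root is irreducible), g is also irreducible (irreducibility is preserved under the substitution x → x - 7). Hence m_α(x) = x^3 - 21x^2 + 147x - 789.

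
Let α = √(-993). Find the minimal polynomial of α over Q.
m_α(x) = x^2 + 993

α satisfies α^2 + 993 = 0, so x^2 + 993 annihilates α. Since d = -993 is squarefree and ≠ 1, it is not a perfect square in Q, so x^2 + 993 has no rational root and is therefore irreducible over Q (a degree-2 polynomial over a field is irreducible iff it has no root). Hence m_α(x) = x^2 + 993.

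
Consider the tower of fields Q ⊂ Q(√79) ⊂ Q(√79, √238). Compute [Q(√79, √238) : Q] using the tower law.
[Q(√79, √238) : Q] = 4

[Q(√79):Q] = 2 (min poly x^2 - 79, irreducible since 79 is squarefree > 1). For the top step, suppose √238 ∈ Q(√79), say √238 = c + d√79 with c, d ∈ Q. Squaring: 238 = c^2 + 79d^2 + 2cd√79. Since √79 ∉ Q this forces 2cd = 0. If d = 0 then √238 = c ∈ Q, contradicting 238 squarefree > 1. If c = 0 then 238 = 79d^2, so 79·238 = (79d)^2 is a perfect square in Q — but 79·238 = 18802 is not a perfect square (since 79 and 238 are distinct squarefree integers). Contradiction. Hence √238 ∉ Q(√79), so x^2 - 238 stays irreducible over Q(√79) and [Q(√79, √238) : Q(√79)] = 2. By the tower law, [Q(√79, √238) : Q] = 2 · 2 = 4.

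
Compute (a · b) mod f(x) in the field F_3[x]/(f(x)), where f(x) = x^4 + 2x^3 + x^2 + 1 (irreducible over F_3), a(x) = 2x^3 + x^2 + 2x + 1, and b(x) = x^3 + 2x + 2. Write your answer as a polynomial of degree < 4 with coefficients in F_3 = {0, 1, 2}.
a · b ≡ 2x^3 + 1 (mod f(x))

Multiply in F_3[x]: a(x)·b(x) = (2x^3 + x^2 + 2x + 1)·(x^3 + 2x + 2) = 2x^6 + x^5 + x^3 + 2. This has degree ≥ 4, so divide by f(x) over F_3: 2x^6 + x^5 + x^3 + 2 = (2x^2 + 1)·(x^4 + 2x^3 + x^2 + 1) + (2x^3 + 1). Hence a·b ≡ 2x^3 + 1 (mod f). (F_3[x]/(f) is a field with 3^4 = 81 elements since f is irreducible of degree 4.)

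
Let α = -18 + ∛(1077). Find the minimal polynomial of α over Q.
m_α(x) = x^3 + 54x^2 + 972x + 4755

Set β = α + 18 = ∛(1077), so β^3 = 1077. Then (α + 18)^3 - 1077 = 0, i.e. α is a root of g(x) = (x + 18)^3 - 1077 = x^3 + 54x^2 + 972x + 4755. Since g(x) = h(x + 18) where h(x) = x^3 - 1077, and h is irreducible over Q (because 1077 is not a perfect cube, so h has no rational root, and a monic cubic with no rational root is irreducible), g is also irreducible (irreducibility is preserved under the substitution x → x + 18). Hence m_α(x) = x^3 + 54x^2 + 972x + 4755.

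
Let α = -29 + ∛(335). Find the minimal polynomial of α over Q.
m_α(x) = x^3 + 87x^2 + 2523x + 24054

Set β = α + 29 = ∛(335), so β^3 = 335. Then (α + 29)^3 - 335 = 0, i.e. α is a root of g(x) = (x + 29)^3 - 335 = x^3 + 87x^2 + 2523x + 24054. Since g(x) = h(x + 29) where h(x) = x^3 - 335, and h is irreducible over Q (because 335 is not a perfect cube, so h has no rational root, and a monic cubic with no rational root is irreducible), g is also irreducible (irreducibility is preserved under the substitution x → x + 29). Hence m_α(x) = x^3 + 87x^2 + 2523x + 24054.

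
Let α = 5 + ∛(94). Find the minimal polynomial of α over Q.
m_α(x) = x^3 - 15x^2 + 75x - 219

Set β = α - 5 = ∛(94), so β^3 = 94. Then (α - 5)^3 - 94 = 0, i.e. α is a root of g(x) = (x - 5)^3 - 94 = x^3 - 15x^2 + 75x - 219. Since g(x) = h(x - 5) where h(x) = x^3 - 94, and h is irreducible over Q (because 94 is not a perfect cube, so h has no rational root, and a monic cubic with no rational root is irreducible), g is also irreducible (irreducibility is preserved under the substitution x → x - 5). Hence m_α(x) = x^3 - 15x^2 + 75x - 219.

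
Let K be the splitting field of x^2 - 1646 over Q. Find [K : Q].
[K : Q] = 2

f(x) = x^2 - 1646 factors as (x - √1646)(x + √1646). The splitting field is K = Q(√1646). Since 1646 is squarefree and > 1, it is not a perfect square, so x^2 - 1646 is irreducible over Q and [Q(√1646) : Q] = 2. Hence [K : Q] = 2.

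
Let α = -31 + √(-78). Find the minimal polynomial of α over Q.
m_α(x) = x^2 + 62x + 1039

From α + 31 = √(-78), squaring gives (α + 31)^2 = -78, i.e. α^2 + 62α + 961 = -78, so α^2 + 62α + 1039 = 0. The discriminant of x^2 + 62x + 1039 is (62)^2 - 4·(1039) = 3844 - 4156 = -312, and 4·(-78) is not a perfect square in Q since -78 is squarefree and ≠ 1. Hence x^2 + 62x + 1039 is irreducible over Q and is the minimal polynomial of α.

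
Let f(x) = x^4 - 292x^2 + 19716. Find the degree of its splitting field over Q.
[K : Q] = 4

Solving the quadratic in x^2: x^2 = (292 ± √(292^2 - 4·19716))/2 = (292 ± √6400)/2 = (292 ± 80)/2, giving x^2 = 106 or x^2 = 186. So f(x) = (x^2 - 106)(x^2 - 186) and the roots of f are ±√106, ±√186. Hence the splitting field is K = Q(√106, √186). Since 106 and 186 are distinct squarefree integers > 1, their product 19716 is not a perfect square, so √186 ∉ Q(√106). By the tower law [K:Q] = [Q(√106,√186):Q(√106)] · [Q(√106):Q] = 2 · 2 = 4.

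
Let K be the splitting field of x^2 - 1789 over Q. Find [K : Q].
[K : Q] = 2

f(x) = x^2 - 1789 factors as (x - √1789)(x + √1789). The splitting field is K = Q(√1789). Since 1789 is squarefree and > 1, it is not a perfect square, so x^2 - 1789 is irreducible over Q and [Q(√1789) : Q] = 2. Hence [K : Q] = 2.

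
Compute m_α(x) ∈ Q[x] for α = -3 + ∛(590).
m_α(x) = x^3 + 9x^2 + 27x - 563

Set β = α + 3 = ∛(590), so β^3 = 590. Then (α + 3)^3 - 590 = 0, i.e. α is a root of g(x) = (x + 3)^3 - 590 = x^3 + 9x^2 + 27x - 563. Since g(x) = h(x + 3) where h(x) = x^3 - 590, and h is irreducible over Q (because 590 is not a perfect cube, so h has no rational root, and a monic cubic with no rational root is irreducible), g is also irreducible (irreducibility is preserved under the substitution x → x + 3). Hence m_α(x) = x^3 + 9x^2 + 27x - 563.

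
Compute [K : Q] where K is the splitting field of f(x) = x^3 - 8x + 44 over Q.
[K : Q] = 6

By the rational root test, any rational root of the monic integer polynomial f(x) = x^3 - 8x + 44 must be an integer dividing the constant term 44, i.e. one of ±{1, 2, 4, 11, 22, 44}. Evaluating: f(1) = 37, f(-1) = 51, f(2) = 36, f(-2) = 52, f(4) = 76, f(-4) = 12, f(11) = 1287, f(-11) = -1199, f(22) = 10516, f(-22) = -10428, f(44) = 84876, f(-44) = -84788; none is 0, so f has no rational root and is therefore irreducible over Q (a cubic with no linear factor over a field is irreducible). For an irreducible cubic, the Galois group is A_3 or S_3 according as the discriminant disc(f) = -4a^3 - 27b^2 = -4·(-8)^3 - 27·(44)^2 = -50224 is or is not a square in Q. Here disc(f) = -50224 is not a perfect square in Q, so the Galois group of f over Q is not contained in A_3 and must be all of S_3. The splitting field has degree |S_3| = 6 over Q, so [K : Q] = 6.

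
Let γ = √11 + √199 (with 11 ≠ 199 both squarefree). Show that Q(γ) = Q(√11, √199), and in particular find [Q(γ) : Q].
[Q(γ) : Q] = 4 (equivalently, Q(γ) = Q(√11, √199))

Obviously Q(γ) ⊆ Q(√11, √199), and [Q(√11, √199):Q] = 4 (since 11, 199 are distinct squarefree integers > 1 with 2189 not a perfect square). To show equality we compute the minimal polynomial of γ. From γ = √11 + √199: γ^2 = 11 + 2√(2189) + 199 = 210 + 2√(2189), so γ^2 - 210 = 2√(2189); squaring, (γ^2 - 210)^2 = 4·2189, i.e. γ^4 - 420γ^2 + 44100 - 8756 = 0, i.e. γ^4 - 420γ^2 + 35344 = 0. So γ is a root of x^4 - 420x^2 + 35344. This polynomial is irreducible over Q: it has no rational root (each ±√11 ± √199 is irrational), and any factorization into two quadratics over Q would force √(2189) ∈ Q (pairing opposite roots) or √11, √199 ∈ Q (other pairings), all impossible. Hence [Q(γ):Q] = 4 = [Q(√11, √199):Q], so Q(γ) = Q(√11, √199).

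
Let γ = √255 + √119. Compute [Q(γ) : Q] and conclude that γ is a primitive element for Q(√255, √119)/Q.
[Q(γ) : Q] = 4 (equivalently, Q(γ) = Q(√255, √119))

Obviously Q(γ) ⊆ Q(√255, √119), and [Q(√255, √119):Q] = 4 (since 255, 119 are distinct squarefree integers > 1 with 30345 not a perfect square). To show equality we compute the minimal polynomial of γ. From γ = √255 + √119: γ^2 = 255 + 2√(30345) + 119 = 374 + 2√(30345), so γ^2 - 374 = 2√(30345); squaring, (γ^2 - 374)^2 = 4·30345, i.e. γ^4 - 748γ^2 + 139876 - 121380 = 0, i.e. γ^4 - 748γ^2 + 18496 = 0. So γ is a root of x^4 - 748x^2 + 18496. This polynomial is irreducible over Q: it has no rational root (each ±√255 ± √119 is irrational), and any factorization into two quadratics over Q would force √(30345) ∈ Q (pairing opposite roots) or √255, √119 ∈ Q (other pairings), all impossible. Hence [Q(γ):Q] = 4 = [Q(√255, √119):Q], so Q(γ) = Q(√255, √119).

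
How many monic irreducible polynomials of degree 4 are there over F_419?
There are 7705372290 monic irreducible polynomials of degree 4 over F_419

Each element of F_{419^4} that lies in no proper subfield is a root of exactly one monic irreducible of degree 4 over F_419, and each such polynomial has 4 distinct roots in F_{419^4}. By Möbius inversion the count is N_419(4) = (1/4) Σ_{d|4} μ(4/d) · 419^d = (1/4)(μ(4)·419^1 + μ(2)·419^2 + μ(1)·419^4) = 30821489160/4 = 7705372290.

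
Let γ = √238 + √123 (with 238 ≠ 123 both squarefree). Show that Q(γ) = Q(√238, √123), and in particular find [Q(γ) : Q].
[Q(γ) : Q] = 4 (equivalently, Q(γ) = Q(√238, √123))

Obviously Q(γ) ⊆ Q(√238, √123), and [Q(√238, √123):Q] = 4 (since 238, 123 are distinct squarefree integers > 1 with 29274 not a perfect square). To show equality we compute the minimal polynomial of γ. From γ = √238 + √123: γ^2 = 238 + 2√(29274) + 123 = 361 + 2√(29274), so γ^2 - 361 = 2√(29274); squaring, (γ^2 - 361)^2 = 4·29274, i.e. γ^4 - 722γ^2 + 130321 - 117096 = 0, i.e. γ^4 - 722γ^2 + 13225 = 0. So γ is a root of x^4 - 722x^2 + 13225. This polynomial is irreducible over Q: it has no rational root (each ±√238 ± √123 is irrational), and any factorization into two quadratics over Q would force √(29274) ∈ Q (pairing opposite roots) or √238, √123 ∈ Q (other pairings), all impossible. Hence [Q(γ):Q] = 4 = [Q(√238, √123):Q], so Q(γ) = Q(√238, √123).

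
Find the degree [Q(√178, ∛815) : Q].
[Q(√178, ∛815) : Q] = 6

Let L = Q(√178, ∛815). Since Q(√178) ⊂ L and [Q(√178):Q] = 2, the tower law gives 2 | [L:Q]. Likewise Q(∛815) ⊂ L with [Q(∛815):Q] = 3 (because 815 is not a perfect cube), so 3 | [L:Q]. As gcd(2,3) = 1, [L:Q] is divisible by 6. Conversely L is generated over Q by √178 and ∛815, so [L:Q] ≤ 2·3 = 6. Therefore [Q(√178, ∛815) : Q] = 6.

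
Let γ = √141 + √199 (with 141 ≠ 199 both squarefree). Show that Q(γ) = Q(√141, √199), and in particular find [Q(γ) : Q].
[Q(γ) : Q] = 4 (equivalently, Q(γ) = Q(√141, √199))

Obviously Q(γ) ⊆ Q(√141, √199), and [Q(√141, √199):Q] = 4 (since 141, 199 are distinct squarefree integers > 1 with 28059 not a perfect square). To show equality we compute the minimal polynomial of γ. From γ = √141 + √199: γ^2 = 141 + 2√(28059) + 199 = 340 + 2√(28059), so γ^2 - 340 = 2√(28059); squaring, (γ^2 - 340)^2 = 4·28059, i.e. γ^4 - 680γ^2 + 115600 - 112236 = 0, i.e. γ^4 - 680γ^2 + 3364 = 0. So γ is a root of x^4 - 680x^2 + 3364. This polynomial is irreducible over Q: it has no rational root (each ±√141 ± √199 is irrational), and any factorization into two quadratics over Q would force √(28059) ∈ Q (pairing opposite roots) or √141, √199 ∈ Q (other pairings), all impossible. Hence [Q(γ):Q] = 4 = [Q(√141, √199):Q], so Q(γ) = Q(√141, √199).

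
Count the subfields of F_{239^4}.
F_{239^4} has 3 subfields

The subfields of F_{p^n} are exactly the fields F_{p^d} for d | n (each is the fixed field of the unique index-d subgroup of Gal(F_{p^n}/F_p) ≅ Z/nZ). The divisors of n = 4 are {1, 2, 4}, giving 3 subfields: F_{239^1}, F_{239^2}, F_{239^4}.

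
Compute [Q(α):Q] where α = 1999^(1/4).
[Q(α):Q] = 4

α is a root of x^4 - 1999. By Eisenstein's criterion at the prime p = 1999 (which divides the constant term 1999 but p^2 = 3996001 does not, since 1999 is squarefree), x^4 - 1999 is irreducible over Q. Hence [Q(α):Q] = 4.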